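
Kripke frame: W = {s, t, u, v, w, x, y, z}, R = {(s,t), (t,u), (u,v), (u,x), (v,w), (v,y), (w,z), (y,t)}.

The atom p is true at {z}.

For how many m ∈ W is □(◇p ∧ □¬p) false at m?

6

s: successors {t}; ◇p ∧ □¬p there: t:F. ✗
t: successors {u}; ◇p ∧ □¬p there: u:F. ✗
u: successors {v, x}; ◇p ∧ □¬p there: v:F, x:F. ✗
v: successors {w, y}; ◇p ∧ □¬p there: w:F, y:F. ✗
w: successors {z}; ◇p ∧ □¬p there: z:F. ✗
x: no successors, so □(◇p ∧ □¬p) holds vacuously. ✓
y: successors {t}; ◇p ∧ □¬p there: t:F. ✗
z: no successors, so □(◇p ∧ □¬p) holds vacuously. ✓
Satisfying worlds: {x, z}.
So □(◇p ∧ □¬p) fails at the other 6 worlds.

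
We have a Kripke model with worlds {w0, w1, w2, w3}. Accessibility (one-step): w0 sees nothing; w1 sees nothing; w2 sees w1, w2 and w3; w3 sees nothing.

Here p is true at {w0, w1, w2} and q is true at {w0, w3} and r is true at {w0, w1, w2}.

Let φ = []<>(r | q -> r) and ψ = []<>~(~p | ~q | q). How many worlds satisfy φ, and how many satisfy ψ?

For []<>(r | q -> r):
w0: no successors, so []<>(r | q -> r) holds vacuously. ✓
w1: no successors, so []<>(r | q -> r) holds vacuously. ✓
w2: successors {w1, w2, w3}; <>(r | q -> r) there: w1:F, w2:T, w3:F. ✗
w3: no successors, so []<>(r | q -> r) holds vacuously. ✓
— 3 worlds.
For []<>~(~p | ~q | q):
w0: no successors, so []<>~(~p | ~q | q) holds vacuously. ✓
w1: no successors, so []<>~(~p | ~q | q) holds vacuously. ✓
w2: successors {w1, w2, w3}; <>~(~p | ~q | q) there: w1:F, w2:F, w3:F. ✗
w3: no successors, so []<>~(~p | ~q | q) holds vacuously. ✓
— 3 worlds.

3 and 3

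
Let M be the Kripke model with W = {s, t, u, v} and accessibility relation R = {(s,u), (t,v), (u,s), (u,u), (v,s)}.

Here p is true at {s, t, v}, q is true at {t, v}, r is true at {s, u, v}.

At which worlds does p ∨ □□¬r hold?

{s, t, v}

s: p is T, □□¬r is F. ✓
t: p is T, □□¬r is F. ✓
u: p is F, □□¬r is F. ✗
v: p is T, □□¬r is F. ✓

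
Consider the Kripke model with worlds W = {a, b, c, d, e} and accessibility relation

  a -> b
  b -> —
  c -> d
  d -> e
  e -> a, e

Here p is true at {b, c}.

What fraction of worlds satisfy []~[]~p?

1/5

a: successors {b}; ~[]~p there: b:F. ✗
b: no successors, so []~[]~p holds vacuously. ✓
c: successors {d}; ~[]~p there: d:F. ✗
d: successors {e}; ~[]~p there: e:F. ✗
e: successors {a, e}; ~[]~p there: a:T, e:F. ✗
That's 1 of 5 worlds, so 1/5.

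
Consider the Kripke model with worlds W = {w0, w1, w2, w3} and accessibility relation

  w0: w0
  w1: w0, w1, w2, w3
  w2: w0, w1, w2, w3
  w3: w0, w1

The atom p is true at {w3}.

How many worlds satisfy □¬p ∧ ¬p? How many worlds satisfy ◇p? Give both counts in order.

1 and 2

For □¬p ∧ ¬p:
w0: □¬p is T, ¬p is T. ✓
w1: □¬p is F, ¬p is T. ✗
w2: □¬p is F, ¬p is T. ✗
w3: □¬p is T, ¬p is F. ✗
— 1 world.
For ◇p:
w0: successors {w0}; p there: w0:F. ✗
w1: successors {w0, w1, w2, w3}; p there: w0:F, w1:F, w2:F, w3:T. ✓
w2: successors {w0, w1, w2, w3}; p there: w0:F, w1:F, w2:F, w3:T. ✓
w3: successors {w0, w1}; p there: w0:F, w1:F. ✗
— 2 worlds.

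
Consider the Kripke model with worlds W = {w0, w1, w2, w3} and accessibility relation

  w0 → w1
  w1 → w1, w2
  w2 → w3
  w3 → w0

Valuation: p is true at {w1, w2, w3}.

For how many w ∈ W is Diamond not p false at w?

3

w0: successors {w1}; not p there: w1:F. ✗
w1: successors {w1, w2}; not p there: w1:F, w2:F. ✗
w2: successors {w3}; not p there: w3:F. ✗
w3: successors {w0}; not p there: w0:T. ✓
Satisfying worlds: {w3}.
So Diamond not p fails at the other 3 worlds.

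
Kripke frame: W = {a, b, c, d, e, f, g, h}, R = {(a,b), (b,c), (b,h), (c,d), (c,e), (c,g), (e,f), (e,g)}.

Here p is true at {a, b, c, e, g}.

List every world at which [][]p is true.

a: successors {b}; []p there: b:F. ✗
b: successors {c, h}; []p there: c:F, h:T. ✗
c: successors {d, e, g}; []p there: d:T, e:F, g:T. ✗
d: no successors, so [][]p holds vacuously. ✓
e: successors {f, g}; []p there: f:T, g:T. ✓
f: no successors, so [][]p holds vacuously. ✓
g: no successors, so [][]p holds vacuously. ✓
h: no successors, so [][]p holds vacuously. ✓

{d, e, f, g, h}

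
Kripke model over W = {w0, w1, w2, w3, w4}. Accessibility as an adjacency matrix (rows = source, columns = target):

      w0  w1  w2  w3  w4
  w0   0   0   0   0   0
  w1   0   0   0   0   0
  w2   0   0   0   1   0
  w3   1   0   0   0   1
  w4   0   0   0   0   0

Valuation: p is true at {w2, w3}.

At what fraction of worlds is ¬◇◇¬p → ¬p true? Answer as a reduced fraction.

4/5

w0: ¬◇◇¬p is T, ¬p is T. ✓
w1: ¬◇◇¬p is T, ¬p is T. ✓
w2: ¬◇◇¬p is F, ¬p is F. ✓
w3: ¬◇◇¬p is T, ¬p is F. ✗
w4: ¬◇◇¬p is T, ¬p is T. ✓
That's 4 of 5 worlds, so 4/5.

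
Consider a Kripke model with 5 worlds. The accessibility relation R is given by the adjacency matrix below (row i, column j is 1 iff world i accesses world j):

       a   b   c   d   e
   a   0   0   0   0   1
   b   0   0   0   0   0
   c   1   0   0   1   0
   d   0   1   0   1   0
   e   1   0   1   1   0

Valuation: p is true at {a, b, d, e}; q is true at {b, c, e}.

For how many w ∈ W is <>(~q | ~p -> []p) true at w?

a: successors {e}; ~q | ~p -> []p there: e:T. ✓
b: no successors, so <>(~q | ~p -> []p) fails. ✗
c: successors {a, d}; ~q | ~p -> []p there: a:T, d:T. ✓
d: successors {b, d}; ~q | ~p -> []p there: b:T, d:T. ✓
e: successors {a, c, d}; ~q | ~p -> []p there: a:T, c:T, d:T. ✓
Satisfying worlds: {a, c, d, e}.

4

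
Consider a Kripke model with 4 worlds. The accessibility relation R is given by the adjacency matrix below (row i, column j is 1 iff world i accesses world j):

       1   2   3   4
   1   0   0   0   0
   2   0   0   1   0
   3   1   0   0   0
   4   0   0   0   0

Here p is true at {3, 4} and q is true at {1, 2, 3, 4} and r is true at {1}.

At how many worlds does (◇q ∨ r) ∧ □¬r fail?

2

1: ◇q ∨ r is T, □¬r is T. ✓
2: ◇q ∨ r is T, □¬r is T. ✓
3: ◇q ∨ r is T, □¬r is F. ✗
4: ◇q ∨ r is F, □¬r is T. ✗
Satisfying worlds: {1, 2}.
So (◇q ∨ r) ∧ □¬r fails at the other 2 worlds.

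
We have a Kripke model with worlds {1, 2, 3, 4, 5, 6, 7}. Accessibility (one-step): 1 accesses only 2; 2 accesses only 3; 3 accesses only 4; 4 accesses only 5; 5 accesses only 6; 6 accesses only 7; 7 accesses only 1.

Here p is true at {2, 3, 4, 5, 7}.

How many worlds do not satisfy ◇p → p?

2

1: ◇p is T, p is F. ✗
2: ◇p is T, p is T. ✓
3: ◇p is T, p is T. ✓
4: ◇p is T, p is T. ✓
5: ◇p is F, p is T. ✓
6: ◇p is T, p is F. ✗
7: ◇p is F, p is T. ✓
Satisfying worlds: {2, 3, 4, 5, 7}.
So ◇p → p fails at the other 2 worlds.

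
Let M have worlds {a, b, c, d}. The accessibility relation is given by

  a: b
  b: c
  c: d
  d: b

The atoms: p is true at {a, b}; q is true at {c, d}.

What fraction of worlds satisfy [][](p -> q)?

3/4

a: successors {b}; [](p -> q) there: b:T. ✓
b: successors {c}; [](p -> q) there: c:T. ✓
c: successors {d}; [](p -> q) there: d:F. ✗
d: successors {b}; [](p -> q) there: b:T. ✓
That's 3 of 4 worlds, so 3/4.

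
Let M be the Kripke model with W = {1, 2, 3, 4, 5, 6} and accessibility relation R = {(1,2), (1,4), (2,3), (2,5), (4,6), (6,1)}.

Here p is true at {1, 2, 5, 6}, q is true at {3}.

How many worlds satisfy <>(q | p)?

4

1: successors {2, 4}; q | p there: 2:T, 4:F. ✓
2: successors {3, 5}; q | p there: 3:T, 5:T. ✓
3: no successors, so <>(q | p) fails. ✗
4: successors {6}; q | p there: 6:T. ✓
5: no successors, so <>(q | p) fails. ✗
6: successors {1}; q | p there: 1:T. ✓
Satisfying worlds: {1, 2, 4, 6}.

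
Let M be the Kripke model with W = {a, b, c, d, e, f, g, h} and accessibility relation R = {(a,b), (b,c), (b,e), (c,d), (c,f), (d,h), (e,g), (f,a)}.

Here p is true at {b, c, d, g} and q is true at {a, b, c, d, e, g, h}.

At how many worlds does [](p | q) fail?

1

a: successors {b}; p | q there: b:T. ✓
b: successors {c, e}; p | q there: c:T, e:T. ✓
c: successors {d, f}; p | q there: d:T, f:F. ✗
d: successors {h}; p | q there: h:T. ✓
e: successors {g}; p | q there: g:T. ✓
f: successors {a}; p | q there: a:T. ✓
g: no successors, so [](p | q) holds vacuously. ✓
h: no successors, so [](p | q) holds vacuously. ✓
Satisfying worlds: {a, b, d, e, f, g, h}.
So [](p | q) fails at the other 1 world.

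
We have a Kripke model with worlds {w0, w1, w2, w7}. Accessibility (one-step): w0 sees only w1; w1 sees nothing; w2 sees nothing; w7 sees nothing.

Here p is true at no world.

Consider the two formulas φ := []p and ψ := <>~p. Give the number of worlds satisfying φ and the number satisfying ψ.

For []p:
w0: successors {w1}; p there: w1:F. ✗
w1: no successors, so []p holds vacuously. ✓
w2: no successors, so []p holds vacuously. ✓
w7: no successors, so []p holds vacuously. ✓
— 3 worlds.
For <>~p:
w0: successors {w1}; ~p there: w1:T. ✓
w1: no successors, so <>~p fails. ✗
w2: no successors, so <>~p fails. ✗
w7: no successors, so <>~p fails. ✗
— 1 world.

3 and 1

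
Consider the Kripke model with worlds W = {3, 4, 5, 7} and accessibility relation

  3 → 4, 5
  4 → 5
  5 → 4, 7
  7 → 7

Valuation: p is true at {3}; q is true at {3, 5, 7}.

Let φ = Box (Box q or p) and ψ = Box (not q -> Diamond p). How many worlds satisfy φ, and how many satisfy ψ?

2 and 2

For Box (Box q or p):
3: successors {4, 5}; Box q or p there: 4:T, 5:F. ✗
4: successors {5}; Box q or p there: 5:F. ✗
5: successors {4, 7}; Box q or p there: 4:T, 7:T. ✓
7: successors {7}; Box q or p there: 7:T. ✓
— 2 worlds.
For Box (not q -> Diamond p):
3: successors {4, 5}; not q -> Diamond p there: 4:F, 5:T. ✗
4: successors {5}; not q -> Diamond p there: 5:T. ✓
5: successors {4, 7}; not q -> Diamond p there: 4:F, 7:T. ✗
7: successors {7}; not q -> Diamond p there: 7:T. ✓
— 2 worlds.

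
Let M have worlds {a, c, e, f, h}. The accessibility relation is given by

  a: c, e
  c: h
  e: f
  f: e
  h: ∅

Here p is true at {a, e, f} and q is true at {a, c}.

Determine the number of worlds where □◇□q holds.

a: successors {c, e}; ◇□q there: c:T, e:F. ✗
c: successors {h}; ◇□q there: h:F. ✗
e: successors {f}; ◇□q there: f:F. ✗
f: successors {e}; ◇□q there: e:F. ✗
h: no successors, so □◇□q holds vacuously. ✓
Satisfying worlds: {h}.

1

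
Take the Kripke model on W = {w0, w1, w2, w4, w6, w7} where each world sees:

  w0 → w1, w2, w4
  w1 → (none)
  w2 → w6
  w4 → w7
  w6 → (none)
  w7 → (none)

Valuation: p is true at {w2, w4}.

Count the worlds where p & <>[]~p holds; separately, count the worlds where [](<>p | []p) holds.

For p & <>[]~p:
w0: p is F, <>[]~p is T. ✗
w1: p is F, <>[]~p is F. ✗
w2: p is T, <>[]~p is T. ✓
w4: p is T, <>[]~p is T. ✓
w6: p is F, <>[]~p is F. ✗
w7: p is F, <>[]~p is F. ✗
— 2 worlds.
For [](<>p | []p):
w0: successors {w1, w2, w4}; <>p | []p there: w1:T, w2:F, w4:F. ✗
w1: no successors, so [](<>p | []p) holds vacuously. ✓
w2: successors {w6}; <>p | []p there: w6:T. ✓
w4: successors {w7}; <>p | []p there: w7:T. ✓
w6: no successors, so [](<>p | []p) holds vacuously. ✓
w7: no successors, so [](<>p | []p) holds vacuously. ✓
— 5 worlds.

2 and 5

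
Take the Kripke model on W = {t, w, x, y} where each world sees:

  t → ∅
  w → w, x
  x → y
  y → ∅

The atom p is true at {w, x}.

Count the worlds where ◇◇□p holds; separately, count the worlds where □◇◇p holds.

For ◇◇□p:
t: no successors, so ◇◇□p fails. ✗
w: successors {w, x}; ◇□p there: w:T, x:T. ✓
x: successors {y}; ◇□p there: y:F. ✗
y: no successors, so ◇◇□p fails. ✗
— 1 world.
For □◇◇p:
t: no successors, so □◇◇p holds vacuously. ✓
w: successors {w, x}; ◇◇p there: w:T, x:F. ✗
x: successors {y}; ◇◇p there: y:F. ✗
y: no successors, so □◇◇p holds vacuously. ✓
— 2 worlds.

1 and 2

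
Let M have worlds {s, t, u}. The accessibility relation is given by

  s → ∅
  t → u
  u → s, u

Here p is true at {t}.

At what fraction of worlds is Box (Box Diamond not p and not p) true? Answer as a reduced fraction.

s: no successors, so Box (Box Diamond not p and not p) holds vacuously. ✓
t: successors {u}; Box Diamond not p and not p there: u:F. ✗
u: successors {s, u}; Box Diamond not p and not p there: s:T, u:F. ✗
That's 1 of 3 worlds, so 1/3.

1/3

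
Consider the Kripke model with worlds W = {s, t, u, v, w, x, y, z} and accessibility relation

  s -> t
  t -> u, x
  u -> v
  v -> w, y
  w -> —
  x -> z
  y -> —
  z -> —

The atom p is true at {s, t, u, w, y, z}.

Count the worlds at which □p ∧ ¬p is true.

2

s: □p is T, ¬p is F. ✗
t: □p is F, ¬p is F. ✗
u: □p is F, ¬p is F. ✗
v: □p is T, ¬p is T. ✓
w: □p is T, ¬p is F. ✗
x: □p is T, ¬p is T. ✓
y: □p is T, ¬p is F. ✗
z: □p is T, ¬p is F. ✗
Satisfying worlds: {v, x}.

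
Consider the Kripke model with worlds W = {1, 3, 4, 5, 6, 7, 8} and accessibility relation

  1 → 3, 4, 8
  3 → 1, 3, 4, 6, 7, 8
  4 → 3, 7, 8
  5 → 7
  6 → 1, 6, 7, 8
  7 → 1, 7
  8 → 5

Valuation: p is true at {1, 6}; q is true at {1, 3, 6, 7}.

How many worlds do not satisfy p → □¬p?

1: p is T, □¬p is T. ✓
3: p is F, □¬p is F. ✓
4: p is F, □¬p is T. ✓
5: p is F, □¬p is T. ✓
6: p is T, □¬p is F. ✗
7: p is F, □¬p is F. ✓
8: p is F, □¬p is T. ✓
Satisfying worlds: {1, 3, 4, 5, 7, 8}.
So p → □¬p fails at the other 1 world.

1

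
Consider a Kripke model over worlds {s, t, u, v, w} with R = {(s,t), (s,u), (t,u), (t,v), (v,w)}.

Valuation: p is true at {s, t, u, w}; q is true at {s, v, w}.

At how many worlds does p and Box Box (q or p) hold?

4

s: p is T, Box Box (q or p) is T. ✓
t: p is T, Box Box (q or p) is T. ✓
u: p is T, Box Box (q or p) is T. ✓
v: p is F, Box Box (q or p) is T. ✗
w: p is T, Box Box (q or p) is T. ✓
Satisfying worlds: {s, t, u, w}.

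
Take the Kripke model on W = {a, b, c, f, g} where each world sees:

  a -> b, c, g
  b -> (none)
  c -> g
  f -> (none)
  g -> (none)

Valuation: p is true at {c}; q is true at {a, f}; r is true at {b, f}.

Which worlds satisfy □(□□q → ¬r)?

{b, c, f, g}

a: successors {b, c, g}; □□q → ¬r there: b:F, c:T, g:T. ✗
b: no successors, so □(□□q → ¬r) holds vacuously. ✓
c: successors {g}; □□q → ¬r there: g:T. ✓
f: no successors, so □(□□q → ¬r) holds vacuously. ✓
g: no successors, so □(□□q → ¬r) holds vacuously. ✓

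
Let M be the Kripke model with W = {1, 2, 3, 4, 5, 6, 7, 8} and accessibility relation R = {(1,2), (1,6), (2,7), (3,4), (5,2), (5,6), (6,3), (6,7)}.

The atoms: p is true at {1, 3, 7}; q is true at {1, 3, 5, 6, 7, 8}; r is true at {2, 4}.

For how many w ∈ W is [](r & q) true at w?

1: successors {2, 6}; r & q there: 2:F, 6:F. ✗
2: successors {7}; r & q there: 7:F. ✗
3: successors {4}; r & q there: 4:F. ✗
4: no successors, so [](r & q) holds vacuously. ✓
5: successors {2, 6}; r & q there: 2:F, 6:F. ✗
6: successors {3, 7}; r & q there: 3:F, 7:F. ✗
7: no successors, so [](r & q) holds vacuously. ✓
8: no successors, so [](r & q) holds vacuously. ✓
Satisfying worlds: {4, 7, 8}.

3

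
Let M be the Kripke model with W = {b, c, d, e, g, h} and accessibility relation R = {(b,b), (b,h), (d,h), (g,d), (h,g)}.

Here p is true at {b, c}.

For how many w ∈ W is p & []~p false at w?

b: p is T, []~p is F. ✗
c: p is T, []~p is T. ✓
d: p is F, []~p is T. ✗
e: p is F, []~p is T. ✗
g: p is F, []~p is T. ✗
h: p is F, []~p is T. ✗
Satisfying worlds: {c}.
So p & []~p fails at the other 5 worlds.

5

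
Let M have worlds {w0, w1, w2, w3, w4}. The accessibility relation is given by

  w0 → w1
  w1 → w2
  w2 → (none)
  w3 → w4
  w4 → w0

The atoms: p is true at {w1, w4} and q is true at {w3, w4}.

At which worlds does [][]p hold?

w0: successors {w1}; []p there: w1:F. ✗
w1: successors {w2}; []p there: w2:T. ✓
w2: no successors, so [][]p holds vacuously. ✓
w3: successors {w4}; []p there: w4:F. ✗
w4: successors {w0}; []p there: w0:T. ✓

{w1, w2, w4}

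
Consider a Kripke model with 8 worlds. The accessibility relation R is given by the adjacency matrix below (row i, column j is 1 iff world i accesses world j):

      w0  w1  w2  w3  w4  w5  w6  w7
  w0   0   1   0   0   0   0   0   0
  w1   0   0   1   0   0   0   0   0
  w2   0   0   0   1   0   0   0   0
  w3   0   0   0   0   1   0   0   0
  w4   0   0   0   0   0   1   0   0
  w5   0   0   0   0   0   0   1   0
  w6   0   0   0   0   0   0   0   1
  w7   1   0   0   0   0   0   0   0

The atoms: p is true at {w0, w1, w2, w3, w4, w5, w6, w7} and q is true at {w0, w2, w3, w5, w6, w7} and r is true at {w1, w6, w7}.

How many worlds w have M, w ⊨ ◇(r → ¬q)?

6

w0: successors {w1}; r → ¬q there: w1:T. ✓
w1: successors {w2}; r → ¬q there: w2:T. ✓
w2: successors {w3}; r → ¬q there: w3:T. ✓
w3: successors {w4}; r → ¬q there: w4:T. ✓
w4: successors {w5}; r → ¬q there: w5:T. ✓
w5: successors {w6}; r → ¬q there: w6:F. ✗
w6: successors {w7}; r → ¬q there: w7:F. ✗
w7: successors {w0}; r → ¬q there: w0:T. ✓
Satisfying worlds: {w0, w1, w2, w3, w4, w7}.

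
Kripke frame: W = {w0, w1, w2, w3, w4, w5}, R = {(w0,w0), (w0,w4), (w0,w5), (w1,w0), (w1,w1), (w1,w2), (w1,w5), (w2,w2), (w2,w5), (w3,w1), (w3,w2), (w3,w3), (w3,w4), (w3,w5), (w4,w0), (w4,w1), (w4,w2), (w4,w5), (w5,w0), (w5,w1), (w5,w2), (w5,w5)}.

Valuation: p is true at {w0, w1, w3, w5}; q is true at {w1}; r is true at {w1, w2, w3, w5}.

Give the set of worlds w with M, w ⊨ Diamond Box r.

{w1, w2, w3, w4, w5}

w0: successors {w0, w4, w5}; Box r there: w0:F, w4:F, w5:F. ✗
w1: successors {w0, w1, w2, w5}; Box r there: w0:F, w1:F, w2:T, w5:F. ✓
w2: successors {w2, w5}; Box r there: w2:T, w5:F. ✓
w3: successors {w1, w2, w3, w4, w5}; Box r there: w1:F, w2:T, w3:F, w4:F, w5:F. ✓
w4: successors {w0, w1, w2, w5}; Box r there: w0:F, w1:F, w2:T, w5:F. ✓
w5: successors {w0, w1, w2, w5}; Box r there: w0:F, w1:F, w2:T, w5:F. ✓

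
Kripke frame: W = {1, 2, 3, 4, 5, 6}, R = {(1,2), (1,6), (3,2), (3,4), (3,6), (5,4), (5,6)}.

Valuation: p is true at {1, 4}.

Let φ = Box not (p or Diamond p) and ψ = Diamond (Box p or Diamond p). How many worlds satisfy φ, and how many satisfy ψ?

4 and 3

For Box not (p or Diamond p):
1: successors {2, 6}; not (p or Diamond p) there: 2:T, 6:T. ✓
2: no successors, so Box not (p or Diamond p) holds vacuously. ✓
3: successors {2, 4, 6}; not (p or Diamond p) there: 2:T, 4:F, 6:T. ✗
4: no successors, so Box not (p or Diamond p) holds vacuously. ✓
5: successors {4, 6}; not (p or Diamond p) there: 4:F, 6:T. ✗
6: no successors, so Box not (p or Diamond p) holds vacuously. ✓
— 4 worlds.
For Diamond (Box p or Diamond p):
1: successors {2, 6}; Box p or Diamond p there: 2:T, 6:T. ✓
2: no successors, so Diamond (Box p or Diamond p) fails. ✗
3: successors {2, 4, 6}; Box p or Diamond p there: 2:T, 4:T, 6:T. ✓
4: no successors, so Diamond (Box p or Diamond p) fails. ✗
5: successors {4, 6}; Box p or Diamond p there: 4:T, 6:T. ✓
6: no successors, so Diamond (Box p or Diamond p) fails. ✗
— 3 worlds.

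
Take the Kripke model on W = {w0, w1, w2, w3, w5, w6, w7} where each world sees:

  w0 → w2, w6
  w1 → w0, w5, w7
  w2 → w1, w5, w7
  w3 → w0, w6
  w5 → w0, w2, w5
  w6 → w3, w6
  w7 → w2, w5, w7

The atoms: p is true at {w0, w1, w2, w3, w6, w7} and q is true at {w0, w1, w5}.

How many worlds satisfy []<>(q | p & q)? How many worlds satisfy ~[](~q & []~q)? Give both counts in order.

For []<>(q | p & q):
w0: successors {w2, w6}; <>(q | p & q) there: w2:T, w6:F. ✗
w1: successors {w0, w5, w7}; <>(q | p & q) there: w0:F, w5:T, w7:T. ✗
w2: successors {w1, w5, w7}; <>(q | p & q) there: w1:T, w5:T, w7:T. ✓
w3: successors {w0, w6}; <>(q | p & q) there: w0:F, w6:F. ✗
w5: successors {w0, w2, w5}; <>(q | p & q) there: w0:F, w2:T, w5:T. ✗
w6: successors {w3, w6}; <>(q | p & q) there: w3:T, w6:F. ✗
w7: successors {w2, w5, w7}; <>(q | p & q) there: w2:T, w5:T, w7:T. ✓
— 2 worlds.
For ~[](~q & []~q):
w0: [](~q & []~q) is F. ✓
w1: [](~q & []~q) is F. ✓
w2: [](~q & []~q) is F. ✓
w3: [](~q & []~q) is F. ✓
w5: [](~q & []~q) is F. ✓
w6: [](~q & []~q) is F. ✓
w7: [](~q & []~q) is F. ✓
— 7 worlds.

2 and 7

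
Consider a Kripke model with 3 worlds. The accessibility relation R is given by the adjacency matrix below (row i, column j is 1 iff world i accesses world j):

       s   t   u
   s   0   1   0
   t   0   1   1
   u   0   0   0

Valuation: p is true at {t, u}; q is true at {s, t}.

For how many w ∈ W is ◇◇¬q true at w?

s: successors {t}; ◇¬q there: t:T. ✓
t: successors {t, u}; ◇¬q there: t:T, u:F. ✓
u: no successors, so ◇◇¬q fails. ✗
Satisfying worlds: {s, t}.

2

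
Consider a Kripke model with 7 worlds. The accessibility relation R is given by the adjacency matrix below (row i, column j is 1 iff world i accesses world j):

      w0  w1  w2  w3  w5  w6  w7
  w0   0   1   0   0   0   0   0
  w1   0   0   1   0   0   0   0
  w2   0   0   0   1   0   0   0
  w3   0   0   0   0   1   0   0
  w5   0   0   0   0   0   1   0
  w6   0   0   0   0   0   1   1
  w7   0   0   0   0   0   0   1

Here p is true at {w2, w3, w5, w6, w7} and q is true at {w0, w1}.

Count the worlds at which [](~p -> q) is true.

w0: successors {w1}; ~p -> q there: w1:T. ✓
w1: successors {w2}; ~p -> q there: w2:T. ✓
w2: successors {w3}; ~p -> q there: w3:T. ✓
w3: successors {w5}; ~p -> q there: w5:T. ✓
w5: successors {w6}; ~p -> q there: w6:T. ✓
w6: successors {w6, w7}; ~p -> q there: w6:T, w7:T. ✓
w7: successors {w7}; ~p -> q there: w7:T. ✓
Satisfying worlds: {w0, w1, w2, w3, w5, w6, w7}.

7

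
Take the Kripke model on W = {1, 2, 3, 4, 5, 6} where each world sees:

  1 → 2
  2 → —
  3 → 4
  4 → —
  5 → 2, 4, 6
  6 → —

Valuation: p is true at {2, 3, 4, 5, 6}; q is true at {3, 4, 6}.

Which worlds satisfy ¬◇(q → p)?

1: ◇(q → p) is T. ✗
2: ◇(q → p) is F. ✓
3: ◇(q → p) is T. ✗
4: ◇(q → p) is F. ✓
5: ◇(q → p) is T. ✗
6: ◇(q → p) is F. ✓

{2, 4, 6}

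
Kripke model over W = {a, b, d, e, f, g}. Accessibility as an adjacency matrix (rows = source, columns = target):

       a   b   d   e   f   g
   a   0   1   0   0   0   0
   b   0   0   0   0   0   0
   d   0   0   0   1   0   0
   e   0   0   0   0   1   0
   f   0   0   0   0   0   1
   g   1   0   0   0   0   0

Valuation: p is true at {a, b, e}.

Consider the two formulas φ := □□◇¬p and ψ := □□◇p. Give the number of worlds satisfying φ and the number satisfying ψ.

For □□◇¬p:
a: successors {b}; □◇¬p there: b:T. ✓
b: no successors, so □□◇¬p holds vacuously. ✓
d: successors {e}; □◇¬p there: e:T. ✓
e: successors {f}; □◇¬p there: f:F. ✗
f: successors {g}; □◇¬p there: g:F. ✗
g: successors {a}; □◇¬p there: a:F. ✗
— 3 worlds.
For □□◇p:
a: successors {b}; □◇p there: b:T. ✓
b: no successors, so □□◇p holds vacuously. ✓
d: successors {e}; □◇p there: e:F. ✗
e: successors {f}; □◇p there: f:T. ✓
f: successors {g}; □◇p there: g:T. ✓
g: successors {a}; □◇p there: a:F. ✗
— 4 worlds.

3 and 4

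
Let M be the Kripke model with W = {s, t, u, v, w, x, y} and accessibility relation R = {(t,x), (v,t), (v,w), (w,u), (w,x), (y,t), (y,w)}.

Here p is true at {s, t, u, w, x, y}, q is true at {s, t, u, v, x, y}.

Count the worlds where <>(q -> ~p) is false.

5

s: no successors, so <>(q -> ~p) fails. ✗
t: successors {x}; q -> ~p there: x:F. ✗
u: no successors, so <>(q -> ~p) fails. ✗
v: successors {t, w}; q -> ~p there: t:F, w:T. ✓
w: successors {u, x}; q -> ~p there: u:F, x:F. ✗
x: no successors, so <>(q -> ~p) fails. ✗
y: successors {t, w}; q -> ~p there: t:F, w:T. ✓
Satisfying worlds: {v, y}.
So <>(q -> ~p) fails at the other 5 worlds.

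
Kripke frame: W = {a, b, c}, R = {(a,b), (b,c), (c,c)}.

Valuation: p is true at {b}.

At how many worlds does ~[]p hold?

a: []p is T. ✗
b: []p is F. ✓
c: []p is F. ✓
Satisfying worlds: {b, c}.

2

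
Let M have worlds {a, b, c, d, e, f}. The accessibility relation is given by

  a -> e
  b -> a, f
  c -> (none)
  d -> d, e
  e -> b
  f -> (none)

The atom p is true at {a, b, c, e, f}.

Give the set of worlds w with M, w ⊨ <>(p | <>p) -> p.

a: <>(p | <>p) is T, p is T. ✓
b: <>(p | <>p) is T, p is T. ✓
c: <>(p | <>p) is F, p is T. ✓
d: <>(p | <>p) is T, p is F. ✗
e: <>(p | <>p) is T, p is T. ✓
f: <>(p | <>p) is F, p is T. ✓

{a, b, c, e, f}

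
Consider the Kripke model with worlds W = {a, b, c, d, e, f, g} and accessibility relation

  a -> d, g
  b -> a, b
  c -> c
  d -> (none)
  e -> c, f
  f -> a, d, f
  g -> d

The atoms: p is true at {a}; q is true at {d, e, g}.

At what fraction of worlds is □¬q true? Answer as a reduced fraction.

a: successors {d, g}; ¬q there: d:F, g:F. ✗
b: successors {a, b}; ¬q there: a:T, b:T. ✓
c: successors {c}; ¬q there: c:T. ✓
d: no successors, so □¬q holds vacuously. ✓
e: successors {c, f}; ¬q there: c:T, f:T. ✓
f: successors {a, d, f}; ¬q there: a:T, d:F, f:T. ✗
g: successors {d}; ¬q there: d:F. ✗
That's 4 of 7 worlds, so 4/7.

4/7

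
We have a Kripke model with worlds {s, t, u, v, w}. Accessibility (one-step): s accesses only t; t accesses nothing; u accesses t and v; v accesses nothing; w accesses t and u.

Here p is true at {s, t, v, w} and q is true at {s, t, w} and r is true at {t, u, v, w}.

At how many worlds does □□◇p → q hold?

s: □□◇p is T, q is T. ✓
t: □□◇p is T, q is T. ✓
u: □□◇p is T, q is F. ✗
v: □□◇p is T, q is F. ✗
w: □□◇p is F, q is T. ✓
Satisfying worlds: {s, t, w}.

3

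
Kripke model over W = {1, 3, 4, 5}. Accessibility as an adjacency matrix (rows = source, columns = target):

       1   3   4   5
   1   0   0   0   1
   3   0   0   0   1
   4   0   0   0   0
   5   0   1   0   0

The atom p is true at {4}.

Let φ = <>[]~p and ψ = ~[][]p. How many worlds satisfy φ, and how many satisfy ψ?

For <>[]~p:
1: successors {5}; []~p there: 5:T. ✓
3: successors {5}; []~p there: 5:T. ✓
4: no successors, so <>[]~p fails. ✗
5: successors {3}; []~p there: 3:T. ✓
— 3 worlds.
For ~[][]p:
1: [][]p is F. ✓
3: [][]p is F. ✓
4: [][]p is T. ✗
5: [][]p is F. ✓
— 3 worlds.

3 and 3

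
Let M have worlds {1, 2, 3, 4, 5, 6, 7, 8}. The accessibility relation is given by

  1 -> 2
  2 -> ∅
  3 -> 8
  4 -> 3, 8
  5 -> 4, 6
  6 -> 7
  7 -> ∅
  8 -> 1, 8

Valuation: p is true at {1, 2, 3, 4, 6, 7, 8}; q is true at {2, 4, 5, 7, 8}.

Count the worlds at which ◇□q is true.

1: successors {2}; □q there: 2:T. ✓
2: no successors, so ◇□q fails. ✗
3: successors {8}; □q there: 8:F. ✗
4: successors {3, 8}; □q there: 3:T, 8:F. ✓
5: successors {4, 6}; □q there: 4:F, 6:T. ✓
6: successors {7}; □q there: 7:T. ✓
7: no successors, so ◇□q fails. ✗
8: successors {1, 8}; □q there: 1:T, 8:F. ✓
Satisfying worlds: {1, 4, 5, 6, 8}.

5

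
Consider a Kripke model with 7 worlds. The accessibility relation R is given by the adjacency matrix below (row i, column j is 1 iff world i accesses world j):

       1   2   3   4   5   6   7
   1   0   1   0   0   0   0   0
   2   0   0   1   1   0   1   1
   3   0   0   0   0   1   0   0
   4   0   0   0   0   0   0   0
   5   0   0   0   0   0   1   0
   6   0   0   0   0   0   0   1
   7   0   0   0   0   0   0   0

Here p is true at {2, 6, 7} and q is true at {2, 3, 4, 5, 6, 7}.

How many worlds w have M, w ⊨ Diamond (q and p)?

4

1: successors {2}; q and p there: 2:T. ✓
2: successors {3, 4, 6, 7}; q and p there: 3:F, 4:F, 6:T, 7:T. ✓
3: successors {5}; q and p there: 5:F. ✗
4: no successors, so Diamond (q and p) fails. ✗
5: successors {6}; q and p there: 6:T. ✓
6: successors {7}; q and p there: 7:T. ✓
7: no successors, so Diamond (q and p) fails. ✗
Satisfying worlds: {1, 2, 5, 6}.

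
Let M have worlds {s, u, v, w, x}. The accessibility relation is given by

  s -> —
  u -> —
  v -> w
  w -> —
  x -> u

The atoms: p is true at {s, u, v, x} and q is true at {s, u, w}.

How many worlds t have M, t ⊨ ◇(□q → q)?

s: no successors, so ◇(□q → q) fails. ✗
u: no successors, so ◇(□q → q) fails. ✗
v: successors {w}; □q → q there: w:T. ✓
w: no successors, so ◇(□q → q) fails. ✗
x: successors {u}; □q → q there: u:T. ✓
Satisfying worlds: {v, x}.

2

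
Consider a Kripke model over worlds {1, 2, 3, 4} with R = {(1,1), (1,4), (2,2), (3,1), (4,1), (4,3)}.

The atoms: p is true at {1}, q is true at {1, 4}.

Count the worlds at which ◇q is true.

1: successors {1, 4}; q there: 1:T, 4:T. ✓
2: successors {2}; q there: 2:F. ✗
3: successors {1}; q there: 1:T. ✓
4: successors {1, 3}; q there: 1:T, 3:F. ✓
Satisfying worlds: {1, 3, 4}.

3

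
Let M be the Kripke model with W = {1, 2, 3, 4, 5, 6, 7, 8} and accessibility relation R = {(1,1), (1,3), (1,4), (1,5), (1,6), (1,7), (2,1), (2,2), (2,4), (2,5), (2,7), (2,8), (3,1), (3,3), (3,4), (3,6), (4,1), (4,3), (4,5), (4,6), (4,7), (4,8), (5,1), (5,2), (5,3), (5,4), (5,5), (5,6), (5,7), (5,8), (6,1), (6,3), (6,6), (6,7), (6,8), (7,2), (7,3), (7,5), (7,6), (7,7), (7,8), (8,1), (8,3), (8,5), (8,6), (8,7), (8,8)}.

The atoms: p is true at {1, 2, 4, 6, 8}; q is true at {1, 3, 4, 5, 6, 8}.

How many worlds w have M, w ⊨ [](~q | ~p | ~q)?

0

1: successors {1, 3, 4, 5, 6, 7}; ~q | ~p | ~q there: 1:F, 3:T, 4:F, 5:T, 6:F, 7:T. ✗
2: successors {1, 2, 4, 5, 7, 8}; ~q | ~p | ~q there: 1:F, 2:T, 4:F, 5:T, 7:T, 8:F. ✗
3: successors {1, 3, 4, 6}; ~q | ~p | ~q there: 1:F, 3:T, 4:F, 6:F. ✗
4: successors {1, 3, 5, 6, 7, 8}; ~q | ~p | ~q there: 1:F, 3:T, 5:T, 6:F, 7:T, 8:F. ✗
5: successors {1, 2, 3, 4, 5, 6, 7, 8}; ~q | ~p | ~q there: 1:F, 2:T, 3:T, 4:F, 5:T, 6:F, 7:T, 8:F. ✗
6: successors {1, 3, 6, 7, 8}; ~q | ~p | ~q there: 1:F, 3:T, 6:F, 7:T, 8:F. ✗
7: successors {2, 3, 5, 6, 7, 8}; ~q | ~p | ~q there: 2:T, 3:T, 5:T, 6:F, 7:T, 8:F. ✗
8: successors {1, 3, 5, 6, 7, 8}; ~q | ~p | ~q there: 1:F, 3:T, 5:T, 6:F, 7:T, 8:F. ✗
Satisfying worlds: ∅.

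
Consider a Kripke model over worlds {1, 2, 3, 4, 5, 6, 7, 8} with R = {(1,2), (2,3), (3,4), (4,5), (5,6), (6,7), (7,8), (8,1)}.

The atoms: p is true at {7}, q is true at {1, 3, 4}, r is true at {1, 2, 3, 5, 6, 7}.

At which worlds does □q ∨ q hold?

1: □q is F, q is T. ✓
2: □q is T, q is F. ✓
3: □q is T, q is T. ✓
4: □q is F, q is T. ✓
5: □q is F, q is F. ✗
6: □q is F, q is F. ✗
7: □q is F, q is F. ✗
8: □q is T, q is F. ✓

{1, 2, 3, 4, 8}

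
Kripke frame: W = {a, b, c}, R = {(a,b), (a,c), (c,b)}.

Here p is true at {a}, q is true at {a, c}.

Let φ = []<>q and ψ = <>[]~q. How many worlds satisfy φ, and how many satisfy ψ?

1 and 2

For []<>q:
a: successors {b, c}; <>q there: b:F, c:F. ✗
b: no successors, so []<>q holds vacuously. ✓
c: successors {b}; <>q there: b:F. ✗
— 1 world.
For <>[]~q:
a: successors {b, c}; []~q there: b:T, c:T. ✓
b: no successors, so <>[]~q fails. ✗
c: successors {b}; []~q there: b:T. ✓
— 2 worlds.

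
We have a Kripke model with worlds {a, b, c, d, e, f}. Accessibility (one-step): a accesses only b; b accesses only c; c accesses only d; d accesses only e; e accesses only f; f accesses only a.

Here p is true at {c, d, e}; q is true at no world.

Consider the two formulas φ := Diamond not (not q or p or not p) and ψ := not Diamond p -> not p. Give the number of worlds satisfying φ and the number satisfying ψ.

For Diamond not (not q or p or not p):
a: successors {b}; not (not q or p or not p) there: b:F. ✗
b: successors {c}; not (not q or p or not p) there: c:F. ✗
c: successors {d}; not (not q or p or not p) there: d:F. ✗
d: successors {e}; not (not q or p or not p) there: e:F. ✗
e: successors {f}; not (not q or p or not p) there: f:F. ✗
f: successors {a}; not (not q or p or not p) there: a:F. ✗
— 0 worlds.
For not Diamond p -> not p:
a: not Diamond p is T, not p is T. ✓
b: not Diamond p is F, not p is T. ✓
c: not Diamond p is F, not p is F. ✓
d: not Diamond p is F, not p is F. ✓
e: not Diamond p is T, not p is F. ✗
f: not Diamond p is T, not p is T. ✓
— 5 worlds.

0 and 5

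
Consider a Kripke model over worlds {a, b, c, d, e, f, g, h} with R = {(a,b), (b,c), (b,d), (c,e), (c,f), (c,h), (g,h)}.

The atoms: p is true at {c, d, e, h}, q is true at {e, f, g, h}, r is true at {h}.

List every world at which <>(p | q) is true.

a: successors {b}; p | q there: b:F. ✗
b: successors {c, d}; p | q there: c:T, d:T. ✓
c: successors {e, f, h}; p | q there: e:T, f:T, h:T. ✓
d: no successors, so <>(p | q) fails. ✗
e: no successors, so <>(p | q) fails. ✗
f: no successors, so <>(p | q) fails. ✗
g: successors {h}; p | q there: h:T. ✓
h: no successors, so <>(p | q) fails. ✗

{b, c, g}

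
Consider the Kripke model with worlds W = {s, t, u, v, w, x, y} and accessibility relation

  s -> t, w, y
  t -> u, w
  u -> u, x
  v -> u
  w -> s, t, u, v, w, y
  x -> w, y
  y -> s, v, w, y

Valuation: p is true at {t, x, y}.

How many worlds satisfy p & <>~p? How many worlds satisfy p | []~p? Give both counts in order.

3 and 4

For p & <>~p:
s: p is F, <>~p is T. ✗
t: p is T, <>~p is T. ✓
u: p is F, <>~p is T. ✗
v: p is F, <>~p is T. ✗
w: p is F, <>~p is T. ✗
x: p is T, <>~p is T. ✓
y: p is T, <>~p is T. ✓
— 3 worlds.
For p | []~p:
s: p is F, []~p is F. ✗
t: p is T, []~p is T. ✓
u: p is F, []~p is F. ✗
v: p is F, []~p is T. ✓
w: p is F, []~p is F. ✗
x: p is T, []~p is F. ✓
y: p is T, []~p is F. ✓
— 4 worlds.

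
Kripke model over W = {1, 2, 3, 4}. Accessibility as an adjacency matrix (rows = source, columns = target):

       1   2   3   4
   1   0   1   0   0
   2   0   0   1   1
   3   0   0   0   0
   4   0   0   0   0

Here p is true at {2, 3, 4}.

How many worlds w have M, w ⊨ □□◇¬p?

3

1: successors {2}; □◇¬p there: 2:F. ✗
2: successors {3, 4}; □◇¬p there: 3:T, 4:T. ✓
3: no successors, so □□◇¬p holds vacuously. ✓
4: no successors, so □□◇¬p holds vacuously. ✓
Satisfying worlds: {2, 3, 4}.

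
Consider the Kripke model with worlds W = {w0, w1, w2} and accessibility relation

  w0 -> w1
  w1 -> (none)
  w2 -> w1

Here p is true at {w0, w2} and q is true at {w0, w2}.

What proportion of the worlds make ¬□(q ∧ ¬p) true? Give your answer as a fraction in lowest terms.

2/3

w0: □(q ∧ ¬p) is F. ✓
w1: □(q ∧ ¬p) is T. ✗
w2: □(q ∧ ¬p) is F. ✓
That's 2 of 3 worlds, so 2/3.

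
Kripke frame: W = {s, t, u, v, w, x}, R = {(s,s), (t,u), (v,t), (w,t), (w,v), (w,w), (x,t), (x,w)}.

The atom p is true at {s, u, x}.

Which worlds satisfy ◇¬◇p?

s: successors {s}; ¬◇p there: s:F. ✗
t: successors {u}; ¬◇p there: u:T. ✓
u: no successors, so ◇¬◇p fails. ✗
v: successors {t}; ¬◇p there: t:F. ✗
w: successors {t, v, w}; ¬◇p there: t:F, v:T, w:T. ✓
x: successors {t, w}; ¬◇p there: t:F, w:T. ✓

{t, w, x}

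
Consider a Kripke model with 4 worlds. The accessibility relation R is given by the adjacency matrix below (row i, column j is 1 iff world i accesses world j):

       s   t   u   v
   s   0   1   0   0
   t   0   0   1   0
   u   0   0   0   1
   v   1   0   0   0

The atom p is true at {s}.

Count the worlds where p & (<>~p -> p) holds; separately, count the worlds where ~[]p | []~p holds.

For p & (<>~p -> p):
s: p is T, <>~p -> p is T. ✓
t: p is F, <>~p -> p is F. ✗
u: p is F, <>~p -> p is F. ✗
v: p is F, <>~p -> p is T. ✗
— 1 world.
For ~[]p | []~p:
s: ~[]p is T, []~p is T. ✓
t: ~[]p is T, []~p is T. ✓
u: ~[]p is T, []~p is T. ✓
v: ~[]p is F, []~p is F. ✗
— 3 worlds.

1 and 3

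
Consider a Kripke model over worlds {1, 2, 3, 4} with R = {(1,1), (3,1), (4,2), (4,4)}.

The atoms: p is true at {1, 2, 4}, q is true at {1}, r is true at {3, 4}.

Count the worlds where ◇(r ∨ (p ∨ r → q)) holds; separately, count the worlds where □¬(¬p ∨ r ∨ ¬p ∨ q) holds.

For ◇(r ∨ (p ∨ r → q)):
1: successors {1}; r ∨ (p ∨ r → q) there: 1:T. ✓
2: no successors, so ◇(r ∨ (p ∨ r → q)) fails. ✗
3: successors {1}; r ∨ (p ∨ r → q) there: 1:T. ✓
4: successors {2, 4}; r ∨ (p ∨ r → q) there: 2:F, 4:T. ✓
— 3 worlds.
For □¬(¬p ∨ r ∨ ¬p ∨ q):
1: successors {1}; ¬(¬p ∨ r ∨ ¬p ∨ q) there: 1:F. ✗
2: no successors, so □¬(¬p ∨ r ∨ ¬p ∨ q) holds vacuously. ✓
3: successors {1}; ¬(¬p ∨ r ∨ ¬p ∨ q) there: 1:F. ✗
4: successors {2, 4}; ¬(¬p ∨ r ∨ ¬p ∨ q) there: 2:T, 4:F. ✗
— 1 world.

3 and 1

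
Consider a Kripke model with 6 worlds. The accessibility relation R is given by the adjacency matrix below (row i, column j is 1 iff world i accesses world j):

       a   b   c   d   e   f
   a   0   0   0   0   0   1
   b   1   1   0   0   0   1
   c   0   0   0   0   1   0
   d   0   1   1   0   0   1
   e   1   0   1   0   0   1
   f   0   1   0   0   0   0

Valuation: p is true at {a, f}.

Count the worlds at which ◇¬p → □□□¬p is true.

1

a: ◇¬p is F, □□□¬p is F. ✓
b: ◇¬p is T, □□□¬p is F. ✗
c: ◇¬p is T, □□□¬p is F. ✗
d: ◇¬p is T, □□□¬p is F. ✗
e: ◇¬p is T, □□□¬p is F. ✗
f: ◇¬p is T, □□□¬p is F. ✗
Satisfying worlds: {a}.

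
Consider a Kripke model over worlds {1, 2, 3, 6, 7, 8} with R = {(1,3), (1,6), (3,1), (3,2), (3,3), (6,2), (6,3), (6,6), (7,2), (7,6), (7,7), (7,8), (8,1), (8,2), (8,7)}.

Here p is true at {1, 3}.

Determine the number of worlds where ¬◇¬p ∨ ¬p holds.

1: ¬◇¬p is F, ¬p is F. ✗
2: ¬◇¬p is T, ¬p is T. ✓
3: ¬◇¬p is F, ¬p is F. ✗
6: ¬◇¬p is F, ¬p is T. ✓
7: ¬◇¬p is F, ¬p is T. ✓
8: ¬◇¬p is F, ¬p is T. ✓
Satisfying worlds: {2, 6, 7, 8}.

4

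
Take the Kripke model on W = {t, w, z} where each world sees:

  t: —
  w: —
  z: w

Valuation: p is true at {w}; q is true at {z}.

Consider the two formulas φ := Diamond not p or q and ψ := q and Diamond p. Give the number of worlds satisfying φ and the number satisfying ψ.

For Diamond not p or q:
t: Diamond not p is F, q is F. ✗
w: Diamond not p is F, q is F. ✗
z: Diamond not p is F, q is T. ✓
— 1 world.
For q and Diamond p:
t: q is F, Diamond p is F. ✗
w: q is F, Diamond p is F. ✗
z: q is T, Diamond p is T. ✓
— 1 world.

1 and 1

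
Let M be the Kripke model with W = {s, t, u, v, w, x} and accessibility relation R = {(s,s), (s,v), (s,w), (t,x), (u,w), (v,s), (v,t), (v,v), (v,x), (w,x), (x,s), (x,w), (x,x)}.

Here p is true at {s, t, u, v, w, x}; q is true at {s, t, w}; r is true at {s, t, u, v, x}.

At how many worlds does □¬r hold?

s: successors {s, v, w}; ¬r there: s:F, v:F, w:T. ✗
t: successors {x}; ¬r there: x:F. ✗
u: successors {w}; ¬r there: w:T. ✓
v: successors {s, t, v, x}; ¬r there: s:F, t:F, v:F, x:F. ✗
w: successors {x}; ¬r there: x:F. ✗
x: successors {s, w, x}; ¬r there: s:F, w:T, x:F. ✗
Satisfying worlds: {u}.

1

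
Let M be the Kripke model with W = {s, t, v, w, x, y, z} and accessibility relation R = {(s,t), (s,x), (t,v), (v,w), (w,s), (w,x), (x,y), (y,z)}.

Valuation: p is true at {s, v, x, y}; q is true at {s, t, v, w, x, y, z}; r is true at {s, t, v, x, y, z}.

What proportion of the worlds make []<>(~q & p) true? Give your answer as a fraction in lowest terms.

s: successors {t, x}; <>(~q & p) there: t:F, x:F. ✗
t: successors {v}; <>(~q & p) there: v:F. ✗
v: successors {w}; <>(~q & p) there: w:F. ✗
w: successors {s, x}; <>(~q & p) there: s:F, x:F. ✗
x: successors {y}; <>(~q & p) there: y:F. ✗
y: successors {z}; <>(~q & p) there: z:F. ✗
z: no successors, so []<>(~q & p) holds vacuously. ✓
That's 1 of 7 worlds, so 1/7.

1/7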